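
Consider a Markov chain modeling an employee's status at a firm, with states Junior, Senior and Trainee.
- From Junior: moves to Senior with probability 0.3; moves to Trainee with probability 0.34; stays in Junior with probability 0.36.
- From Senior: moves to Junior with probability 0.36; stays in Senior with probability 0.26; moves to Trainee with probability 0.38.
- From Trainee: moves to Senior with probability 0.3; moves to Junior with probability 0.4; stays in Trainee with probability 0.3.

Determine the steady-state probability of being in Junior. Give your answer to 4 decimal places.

Let the stationary distribution be π with π = πP and π_1 + π_2 + π_3 = 1.
π_1 = 0.36·π_1 + 0.36·π_2 + 0.4·π_3
π_2 = 0.3·π_1 + 0.26·π_2 + 0.3·π_3
Solving with the normalization constraint gives π = (0.3735, 0.2885, 0.3380).
So the stationary probability of Junior is 0.3735.

0.3735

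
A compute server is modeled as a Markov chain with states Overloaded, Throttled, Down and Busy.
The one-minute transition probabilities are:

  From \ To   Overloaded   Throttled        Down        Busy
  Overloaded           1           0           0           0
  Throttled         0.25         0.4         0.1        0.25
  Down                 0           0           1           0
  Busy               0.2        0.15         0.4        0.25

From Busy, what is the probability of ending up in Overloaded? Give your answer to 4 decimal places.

0.3818

Let h(s) be the probability of absorption at Overloaded starting from transient state s. Then h(Overloaded) = 1 and h(Down) = 0. By first-step analysis:
h(Throttled) = 0.25·1 + 0.4·h(Throttled) + 0.1·0 + 0.25·h(Busy)
h(Busy) = 0.2·1 + 0.15·h(Throttled) + 0.4·0 + 0.25·h(Busy)
Solving: h(Throttled) = 0.5758, h(Busy) = 0.3818.
Starting from Busy, the probability is 0.3818.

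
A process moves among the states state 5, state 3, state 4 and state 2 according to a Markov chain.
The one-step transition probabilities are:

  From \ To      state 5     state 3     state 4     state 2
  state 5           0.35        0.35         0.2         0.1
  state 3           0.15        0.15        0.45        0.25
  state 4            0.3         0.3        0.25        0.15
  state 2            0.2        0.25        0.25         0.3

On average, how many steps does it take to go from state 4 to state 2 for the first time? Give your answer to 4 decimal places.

Let t(s) be the expected number of steps to first reach state 2 from state s, with t(state 2) = 0. Conditioning on the first step:
t(state 5) = 1 + 0.35·t(state 5) + 0.35·t(state 3) + 0.2·t(state 4)
t(state 3) = 1 + 0.15·t(state 5) + 0.15·t(state 3) + 0.45·t(state 4)
t(state 4) = 1 + 0.3·t(state 5) + 0.3·t(state 3) + 0.25·t(state 4)
Solving: t(state 5) = 6.4028, t(state 3) = 5.5417, t(state 4) = 6.1111.
Expected steps from state 4 to state 2: 6.1111.

6.1111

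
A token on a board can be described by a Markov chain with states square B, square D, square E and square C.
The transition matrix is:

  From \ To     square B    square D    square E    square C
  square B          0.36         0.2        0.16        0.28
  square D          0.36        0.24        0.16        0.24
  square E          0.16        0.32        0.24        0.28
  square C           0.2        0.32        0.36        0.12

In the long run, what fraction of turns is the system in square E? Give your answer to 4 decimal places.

0.2244

Let the stationary distribution be π with π = πP and π_1 + π_2 + π_3 + π_4 = 1.
π_1 = 0.36·π_1 + 0.36·π_2 + 0.16·π_3 + 0.2·π_4
π_2 = 0.2·π_1 + 0.24·π_2 + 0.32·π_3 + 0.32·π_4
π_3 = 0.16·π_1 + 0.16·π_2 + 0.24·π_3 + 0.36·π_4
Solving with the normalization constraint gives π = (0.2780, 0.2654, 0.2244, 0.2322).
So the stationary probability of square E is 0.2244.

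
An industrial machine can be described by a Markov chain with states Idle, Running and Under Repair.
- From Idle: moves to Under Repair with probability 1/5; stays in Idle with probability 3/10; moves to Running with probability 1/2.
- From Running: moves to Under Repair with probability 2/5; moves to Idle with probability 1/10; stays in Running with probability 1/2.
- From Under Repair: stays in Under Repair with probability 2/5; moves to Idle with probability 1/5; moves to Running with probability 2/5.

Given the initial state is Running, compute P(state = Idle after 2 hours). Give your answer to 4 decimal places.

0.1600

Sum over the intermediate state after 1 hour:
P = P(Running→Idle)·P(Idle→Idle) + P(Running→Running)·P(Running→Idle) + P(Running→Under Repair)·P(Under Repair→Idle)
  = 0.1×0.3 + 0.5×0.1 + 0.4×0.2
  = 0.0300 + 0.0500 + 0.0800 = 0.1600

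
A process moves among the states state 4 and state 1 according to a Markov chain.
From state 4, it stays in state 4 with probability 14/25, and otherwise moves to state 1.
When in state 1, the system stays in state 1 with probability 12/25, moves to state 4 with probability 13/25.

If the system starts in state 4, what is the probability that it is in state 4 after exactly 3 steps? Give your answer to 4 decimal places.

0.5417

Propagate the distribution vector 3 steps from state 4.
After 0 steps: (1.0000, 0.0000)
After 1 step: (0.5600, 0.4400)
After 2 steps: (0.5424, 0.4576)
After 3 steps: (0.5417, 0.4583)
P(in state 4 after 3 steps) = 0.5417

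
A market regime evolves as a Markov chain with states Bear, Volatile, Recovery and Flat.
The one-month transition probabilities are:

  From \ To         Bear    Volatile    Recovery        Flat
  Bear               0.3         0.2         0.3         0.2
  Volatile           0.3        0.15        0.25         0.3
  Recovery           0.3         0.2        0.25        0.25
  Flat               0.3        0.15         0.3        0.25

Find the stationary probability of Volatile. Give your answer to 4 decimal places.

Let the stationary distribution be π with π = πP and π_1 + π_2 + π_3 + π_4 = 1.
π_1 = 0.3·π_1 + 0.3·π_2 + 0.3·π_3 + 0.3·π_4
π_2 = 0.2·π_1 + 0.15·π_2 + 0.2·π_3 + 0.15·π_4
π_3 = 0.3·π_1 + 0.25·π_2 + 0.25·π_3 + 0.3·π_4
Solving with the normalization constraint gives π = (0.3000, 0.1789, 0.2772, 0.2439).
So the stationary probability of Volatile is 0.1789.

0.1789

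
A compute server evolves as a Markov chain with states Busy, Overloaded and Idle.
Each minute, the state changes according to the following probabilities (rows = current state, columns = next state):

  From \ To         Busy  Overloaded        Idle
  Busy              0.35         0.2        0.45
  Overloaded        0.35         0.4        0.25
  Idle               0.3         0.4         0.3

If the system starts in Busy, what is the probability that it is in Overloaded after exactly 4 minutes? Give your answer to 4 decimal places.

Propagate the distribution vector 4 minutes from Busy.
After 0 minutes: (1.0000, 0.0000, 0.0000)
After 1 minute: (0.3500, 0.2000, 0.4500)
After 2 minutes: (0.3275, 0.3300, 0.3425)
After 3 minutes: (0.3329, 0.3345, 0.3326)
After 4 minutes: (0.3334, 0.3334, 0.3332)
P(in Overloaded after 4 minutes) = 0.3334

0.3334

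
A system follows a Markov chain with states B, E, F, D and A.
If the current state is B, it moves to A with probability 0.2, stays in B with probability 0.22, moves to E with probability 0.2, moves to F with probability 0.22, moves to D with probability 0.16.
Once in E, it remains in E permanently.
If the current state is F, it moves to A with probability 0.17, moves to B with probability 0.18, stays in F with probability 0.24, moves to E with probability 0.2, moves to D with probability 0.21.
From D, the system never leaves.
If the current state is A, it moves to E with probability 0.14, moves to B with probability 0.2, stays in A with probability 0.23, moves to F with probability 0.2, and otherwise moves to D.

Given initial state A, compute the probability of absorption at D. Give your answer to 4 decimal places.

Let h(s) be the probability of absorption at D starting from transient state s. Then h(D) = 1 and h(E) = 0. By first-step analysis:
h(B) = 0.22·h(B) + 0.2·0 + 0.22·h(F) + 0.16·1 + 0.2·h(A)
h(F) = 0.18·h(B) + 0.2·0 + 0.24·h(F) + 0.21·1 + 0.17·h(A)
h(A) = 0.2·h(B) + 0.14·0 + 0.2·h(F) + 0.23·1 + 0.23·h(A)
Solving: h(B) = 0.4959, h(F) = 0.5196, h(A) = 0.5625.
Starting from A, the probability is 0.5625.

0.5625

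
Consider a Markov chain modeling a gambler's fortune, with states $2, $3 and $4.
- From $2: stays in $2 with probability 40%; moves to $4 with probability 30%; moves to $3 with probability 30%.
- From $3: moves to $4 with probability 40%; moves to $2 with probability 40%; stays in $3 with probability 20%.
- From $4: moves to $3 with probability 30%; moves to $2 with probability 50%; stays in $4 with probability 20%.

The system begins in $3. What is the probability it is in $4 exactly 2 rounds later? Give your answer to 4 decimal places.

0.2800

Sum over the intermediate state after 1 round:
P = P($3→$2)·P($2→$4) + P($3→$3)·P($3→$4) + P($3→$4)·P($4→$4)
  = 0.4×0.3 + 0.2×0.4 + 0.4×0.2
  = 0.1200 + 0.0800 + 0.0800 = 0.2800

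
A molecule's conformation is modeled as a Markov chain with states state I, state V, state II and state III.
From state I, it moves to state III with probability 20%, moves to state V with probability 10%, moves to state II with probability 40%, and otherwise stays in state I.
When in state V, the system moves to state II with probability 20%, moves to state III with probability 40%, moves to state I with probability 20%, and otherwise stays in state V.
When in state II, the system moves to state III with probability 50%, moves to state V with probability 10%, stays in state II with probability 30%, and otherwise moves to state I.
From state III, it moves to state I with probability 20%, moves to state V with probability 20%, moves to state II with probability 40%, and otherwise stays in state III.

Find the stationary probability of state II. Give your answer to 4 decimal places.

0.3368

Let the stationary distribution be π with π = πP and π_1 + π_2 + π_3 + π_4 = 1.
π_1 = 0.3·π_1 + 0.2·π_2 + 0.1·π_3 + 0.2·π_4
π_2 = 0.1·π_1 + 0.2·π_2 + 0.1·π_3 + 0.2·π_4
π_3 = 0.4·π_1 + 0.2·π_2 + 0.3·π_3 + 0.4·π_4
Solving with the normalization constraint gives π = (0.1848, 0.1478, 0.3368, 0.3306).
So the stationary probability of state II is 0.3368.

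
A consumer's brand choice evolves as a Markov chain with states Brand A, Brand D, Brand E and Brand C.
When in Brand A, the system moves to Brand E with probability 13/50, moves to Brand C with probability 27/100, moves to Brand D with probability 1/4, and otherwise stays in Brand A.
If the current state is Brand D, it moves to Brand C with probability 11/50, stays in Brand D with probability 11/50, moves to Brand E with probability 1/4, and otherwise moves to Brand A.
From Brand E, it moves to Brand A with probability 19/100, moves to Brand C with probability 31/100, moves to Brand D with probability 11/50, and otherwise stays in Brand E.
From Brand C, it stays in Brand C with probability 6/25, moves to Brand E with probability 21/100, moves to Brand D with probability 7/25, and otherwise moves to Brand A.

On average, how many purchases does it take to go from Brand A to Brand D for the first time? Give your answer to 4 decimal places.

3.9902

Let t(s) be the expected number of purchases to first reach Brand D from state s, with t(Brand D) = 0. Conditioning on the first purchase:
t(Brand A) = 1 + 0.22·t(Brand A) + 0.26·t(Brand E) + 0.27·t(Brand C)
t(Brand E) = 1 + 0.19·t(Brand A) + 0.28·t(Brand E) + 0.31·t(Brand C)
t(Brand C) = 1 + 0.27·t(Brand A) + 0.21·t(Brand E) + 0.24·t(Brand C)
Solving: t(Brand A) = 3.9902, t(Brand E) = 4.1074, t(Brand C) = 3.8683.
Expected purchases from Brand A to Brand D: 3.9902.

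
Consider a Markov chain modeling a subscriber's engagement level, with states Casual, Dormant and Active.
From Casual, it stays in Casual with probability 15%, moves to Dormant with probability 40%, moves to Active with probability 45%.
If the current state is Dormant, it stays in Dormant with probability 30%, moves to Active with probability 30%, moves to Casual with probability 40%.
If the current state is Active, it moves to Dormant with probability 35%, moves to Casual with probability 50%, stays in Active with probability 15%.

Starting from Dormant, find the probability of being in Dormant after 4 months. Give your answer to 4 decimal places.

0.3500

Propagate the distribution vector 4 months from Dormant.
After 0 months: (0.0000, 1.0000, 0.0000)
After 1 month: (0.4000, 0.3000, 0.3000)
After 2 months: (0.3300, 0.3550, 0.3150)
After 3 months: (0.3490, 0.3488, 0.3023)
After 4 months: (0.3430, 0.3500, 0.3070)
P(in Dormant after 4 months) = 0.3500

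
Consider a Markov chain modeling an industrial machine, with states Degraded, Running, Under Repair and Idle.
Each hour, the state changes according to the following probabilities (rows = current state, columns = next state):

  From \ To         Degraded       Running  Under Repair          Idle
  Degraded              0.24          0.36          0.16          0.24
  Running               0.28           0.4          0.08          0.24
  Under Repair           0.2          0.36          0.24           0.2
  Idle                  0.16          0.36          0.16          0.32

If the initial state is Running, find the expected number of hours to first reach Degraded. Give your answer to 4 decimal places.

Let t(s) be the expected number of hours to first reach Degraded from state s, with t(Degraded) = 0. Conditioning on the first hour:
t(Running) = 1 + 0.4·t(Running) + 0.08·t(Under Repair) + 0.24·t(Idle)
t(Under Repair) = 1 + 0.36·t(Running) + 0.24·t(Under Repair) + 0.2·t(Idle)
t(Idle) = 1 + 0.36·t(Running) + 0.16·t(Under Repair) + 0.32·t(Idle)
Solving: t(Running) = 4.1710, t(Under Repair) = 4.5408, t(Idle) = 4.7472.
Expected hours from Running to Degraded: 4.1710.

4.1710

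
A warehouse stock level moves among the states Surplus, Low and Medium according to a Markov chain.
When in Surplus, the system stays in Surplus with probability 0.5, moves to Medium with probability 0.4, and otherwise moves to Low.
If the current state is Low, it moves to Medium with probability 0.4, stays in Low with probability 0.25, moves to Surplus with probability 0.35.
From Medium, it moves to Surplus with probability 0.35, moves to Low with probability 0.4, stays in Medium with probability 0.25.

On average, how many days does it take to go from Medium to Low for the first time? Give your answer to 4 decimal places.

Let t(s) be the expected number of days to first reach Low from state s, with t(Low) = 0. Conditioning on the first day:
t(Surplus) = 1 + 0.5·t(Surplus) + 0.4·t(Medium)
t(Medium) = 1 + 0.35·t(Surplus) + 0.25·t(Medium)
Solving: t(Surplus) = 4.8936, t(Medium) = 3.6170.
Expected days from Medium to Low: 3.6170.

3.6170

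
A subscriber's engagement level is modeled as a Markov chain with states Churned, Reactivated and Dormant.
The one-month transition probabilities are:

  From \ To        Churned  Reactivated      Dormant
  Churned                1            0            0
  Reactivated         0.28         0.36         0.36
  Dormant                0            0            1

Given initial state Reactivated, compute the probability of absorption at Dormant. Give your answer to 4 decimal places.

Let h(s) be the probability of absorption at Dormant starting from transient state s. Then h(Dormant) = 1 and h(Churned) = 0. By first-step analysis:
h(Reactivated) = 0.28·0 + 0.36·h(Reactivated) + 0.36·1
Solving: h(Reactivated) = 0.5625.
Starting from Reactivated, the probability is 0.5625.

0.5625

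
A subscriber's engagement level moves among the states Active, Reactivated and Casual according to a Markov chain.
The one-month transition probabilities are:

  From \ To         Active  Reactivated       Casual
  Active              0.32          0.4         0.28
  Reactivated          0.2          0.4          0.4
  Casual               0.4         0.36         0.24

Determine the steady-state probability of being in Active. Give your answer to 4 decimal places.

0.2986

Let the stationary distribution be π with π = πP and π_1 + π_2 + π_3 = 1.
π_1 = 0.32·π_1 + 0.2·π_2 + 0.4·π_3
π_2 = 0.4·π_1 + 0.4·π_2 + 0.36·π_3
Solving with the normalization constraint gives π = (0.2986, 0.3874, 0.3139).
So the stationary probability of Active is 0.2986.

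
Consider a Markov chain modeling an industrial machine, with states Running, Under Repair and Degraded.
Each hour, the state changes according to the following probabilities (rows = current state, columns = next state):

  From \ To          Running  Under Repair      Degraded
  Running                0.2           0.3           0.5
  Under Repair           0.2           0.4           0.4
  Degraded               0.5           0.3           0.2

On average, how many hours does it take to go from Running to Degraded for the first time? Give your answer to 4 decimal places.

2.1429

Let t(s) be the expected number of hours to first reach Degraded from state s, with t(Degraded) = 0. Conditioning on the first hour:
t(Running) = 1 + 0.2·t(Running) + 0.3·t(Under Repair)
t(Under Repair) = 1 + 0.2·t(Running) + 0.4·t(Under Repair)
Solving: t(Running) = 2.1429, t(Under Repair) = 2.3810.
Expected hours from Running to Degraded: 2.1429.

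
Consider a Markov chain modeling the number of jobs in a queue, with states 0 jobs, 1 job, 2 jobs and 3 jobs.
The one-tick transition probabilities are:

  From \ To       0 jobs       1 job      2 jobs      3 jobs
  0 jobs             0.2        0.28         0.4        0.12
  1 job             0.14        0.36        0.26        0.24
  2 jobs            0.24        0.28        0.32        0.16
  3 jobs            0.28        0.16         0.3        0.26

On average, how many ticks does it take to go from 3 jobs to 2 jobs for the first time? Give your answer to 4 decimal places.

Let t(s) be the expected number of ticks to first reach 2 jobs from state s, with t(2 jobs) = 0. Conditioning on the first tick:
t(0 jobs) = 1 + 0.2·t(0 jobs) + 0.28·t(1 job) + 0.12·t(3 jobs)
t(1 job) = 1 + 0.14·t(0 jobs) + 0.36·t(1 job) + 0.24·t(3 jobs)
t(3 jobs) = 1 + 0.28·t(0 jobs) + 0.16·t(1 job) + 0.26·t(3 jobs)
Solving: t(0 jobs) = 2.9173, t(1 job) = 3.3968, t(3 jobs) = 3.1896.
Expected ticks from 3 jobs to 2 jobs: 3.1896.

3.1896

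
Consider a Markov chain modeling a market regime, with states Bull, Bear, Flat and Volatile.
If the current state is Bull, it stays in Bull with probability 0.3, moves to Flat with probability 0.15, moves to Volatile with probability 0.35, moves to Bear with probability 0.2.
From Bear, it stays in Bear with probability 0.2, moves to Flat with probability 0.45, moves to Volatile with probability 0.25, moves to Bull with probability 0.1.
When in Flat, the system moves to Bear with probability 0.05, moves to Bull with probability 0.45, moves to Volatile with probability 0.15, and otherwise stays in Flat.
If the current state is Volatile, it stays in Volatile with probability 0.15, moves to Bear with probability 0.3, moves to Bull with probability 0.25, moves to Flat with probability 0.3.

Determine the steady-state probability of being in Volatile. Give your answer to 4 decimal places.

Let the stationary distribution be π with π = πP and π_1 + π_2 + π_3 + π_4 = 1.
π_1 = 0.3·π_1 + 0.1·π_2 + 0.45·π_3 + 0.25·π_4
π_2 = 0.2·π_1 + 0.2·π_2 + 0.05·π_3 + 0.3·π_4
π_3 = 0.15·π_1 + 0.45·π_2 + 0.35·π_3 + 0.3·π_4
Solving with the normalization constraint gives π = (0.2975, 0.1782, 0.2969, 0.2273).
So the stationary probability of Volatile is 0.2273.

0.2273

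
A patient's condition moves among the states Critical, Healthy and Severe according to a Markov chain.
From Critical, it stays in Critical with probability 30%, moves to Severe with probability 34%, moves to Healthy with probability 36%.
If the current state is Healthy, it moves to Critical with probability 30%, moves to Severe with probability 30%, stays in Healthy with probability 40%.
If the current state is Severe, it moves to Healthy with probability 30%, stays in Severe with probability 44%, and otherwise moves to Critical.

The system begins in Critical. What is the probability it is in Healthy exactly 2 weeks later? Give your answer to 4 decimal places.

Sum over the intermediate state after 1 week:
P = P(Critical→Critical)·P(Critical→Healthy) + P(Critical→Healthy)·P(Healthy→Healthy) + P(Critical→Severe)·P(Severe→Healthy)
  = 0.3×0.36 + 0.36×0.4 + 0.34×0.3
  = 0.1080 + 0.1440 + 0.1020 = 0.3540

0.3540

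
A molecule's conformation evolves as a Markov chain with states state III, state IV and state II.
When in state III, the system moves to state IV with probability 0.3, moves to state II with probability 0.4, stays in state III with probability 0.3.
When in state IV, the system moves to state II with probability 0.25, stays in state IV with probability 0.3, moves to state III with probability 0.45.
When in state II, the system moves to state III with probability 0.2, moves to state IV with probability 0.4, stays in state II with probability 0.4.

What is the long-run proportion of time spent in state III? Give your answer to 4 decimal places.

0.3153

Let the stationary distribution be π with π = πP and π_1 + π_2 + π_3 = 1.
π_1 = 0.3·π_1 + 0.45·π_2 + 0.2·π_3
π_2 = 0.3·π_1 + 0.3·π_2 + 0.4·π_3
Solving with the normalization constraint gives π = (0.3153, 0.3350, 0.3498).
So the stationary probability of state III is 0.3153.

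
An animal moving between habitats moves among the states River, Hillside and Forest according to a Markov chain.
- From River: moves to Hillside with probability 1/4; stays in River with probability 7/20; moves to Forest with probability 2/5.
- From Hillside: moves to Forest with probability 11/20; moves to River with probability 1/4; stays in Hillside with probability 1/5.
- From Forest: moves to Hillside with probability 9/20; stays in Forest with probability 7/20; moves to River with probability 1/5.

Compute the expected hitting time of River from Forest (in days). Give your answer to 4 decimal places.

Let t(s) be the expected number of days to first reach River from state s, with t(River) = 0. Conditioning on the first day:
t(Hillside) = 1 + 0.2·t(Hillside) + 0.55·t(Forest)
t(Forest) = 1 + 0.45·t(Hillside) + 0.35·t(Forest)
Solving: t(Hillside) = 4.4037, t(Forest) = 4.5872.
Expected days from Forest to River: 4.5872.

4.5872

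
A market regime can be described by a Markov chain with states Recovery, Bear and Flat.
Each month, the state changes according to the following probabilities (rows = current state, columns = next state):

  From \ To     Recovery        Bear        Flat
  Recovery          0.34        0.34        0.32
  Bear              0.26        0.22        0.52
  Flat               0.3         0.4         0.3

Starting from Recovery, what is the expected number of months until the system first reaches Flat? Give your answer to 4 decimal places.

Let t(s) be the expected number of months to first reach Flat from state s, with t(Flat) = 0. Conditioning on the first month:
t(Recovery) = 1 + 0.34·t(Recovery) + 0.34·t(Bear)
t(Bear) = 1 + 0.26·t(Recovery) + 0.22·t(Bear)
Solving: t(Recovery) = 2.6266, t(Bear) = 2.1576.
Expected months from Recovery to Flat: 2.6266.

2.6266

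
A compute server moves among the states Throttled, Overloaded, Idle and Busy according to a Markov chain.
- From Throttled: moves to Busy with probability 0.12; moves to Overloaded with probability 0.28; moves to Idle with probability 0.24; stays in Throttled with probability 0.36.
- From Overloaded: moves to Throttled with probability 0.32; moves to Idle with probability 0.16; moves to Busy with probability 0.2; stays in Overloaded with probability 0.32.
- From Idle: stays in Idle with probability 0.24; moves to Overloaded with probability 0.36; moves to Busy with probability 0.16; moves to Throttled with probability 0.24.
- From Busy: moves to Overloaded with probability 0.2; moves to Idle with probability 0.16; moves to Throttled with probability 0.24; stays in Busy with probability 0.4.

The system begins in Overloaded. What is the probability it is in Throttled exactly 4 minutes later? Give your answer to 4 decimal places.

0.2992

Propagate the distribution vector 4 minutes from Overloaded.
After 0 minutes: (0.0000, 1.0000, 0.0000, 0.0000)
After 1 minute: (0.3200, 0.3200, 0.1600, 0.2000)
After 2 minutes: (0.3040, 0.2896, 0.1984, 0.2080)
After 3 minutes: (0.2996, 0.2908, 0.2002, 0.2093)
After 4 minutes: (0.2992, 0.2909, 0.2000, 0.2099)
P(in Throttled after 4 minutes) = 0.2992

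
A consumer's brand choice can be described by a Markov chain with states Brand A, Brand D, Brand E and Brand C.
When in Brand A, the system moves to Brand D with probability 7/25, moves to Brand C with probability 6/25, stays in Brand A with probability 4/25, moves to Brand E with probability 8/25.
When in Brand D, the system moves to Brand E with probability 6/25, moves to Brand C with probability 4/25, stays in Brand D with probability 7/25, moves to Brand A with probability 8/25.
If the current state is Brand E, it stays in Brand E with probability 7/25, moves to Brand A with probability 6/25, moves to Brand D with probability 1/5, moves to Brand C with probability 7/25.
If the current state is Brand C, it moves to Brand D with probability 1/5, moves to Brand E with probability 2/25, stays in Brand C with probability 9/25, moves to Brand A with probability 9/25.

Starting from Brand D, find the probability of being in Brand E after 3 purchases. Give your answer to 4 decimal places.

Propagate the distribution vector 3 purchases from Brand D.
After 0 purchases: (0.0000, 1.0000, 0.0000, 0.0000)
After 1 purchase: (0.3200, 0.2800, 0.2400, 0.1600)
After 2 purchases: (0.2560, 0.2480, 0.2496, 0.2464)
After 3 purchases: (0.2689, 0.2403, 0.2310, 0.2597)
P(in Brand E after 3 purchases) = 0.2310

0.2310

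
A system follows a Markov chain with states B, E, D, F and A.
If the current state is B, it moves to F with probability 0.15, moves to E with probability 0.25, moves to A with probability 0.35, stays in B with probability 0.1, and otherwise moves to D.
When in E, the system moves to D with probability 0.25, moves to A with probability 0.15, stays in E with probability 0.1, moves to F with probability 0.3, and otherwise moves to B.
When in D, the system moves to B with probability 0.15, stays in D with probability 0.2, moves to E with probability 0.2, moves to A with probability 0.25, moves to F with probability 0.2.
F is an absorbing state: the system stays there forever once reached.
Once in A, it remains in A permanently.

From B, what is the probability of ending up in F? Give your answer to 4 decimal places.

Let h(s) be the probability of absorption at F starting from transient state s. Then h(F) = 1 and h(A) = 0. By first-step analysis:
h(B) = 0.1·h(B) + 0.25·h(E) + 0.15·h(D) + 0.15·1 + 0.35·0
h(E) = 0.2·h(B) + 0.1·h(E) + 0.25·h(D) + 0.3·1 + 0.15·0
h(D) = 0.15·h(B) + 0.2·h(E) + 0.2·h(D) + 0.2·1 + 0.25·0
Solving: h(B) = 0.3963, h(E) = 0.5497, h(D) = 0.4617.
Starting from B, the probability is 0.3963.

0.3963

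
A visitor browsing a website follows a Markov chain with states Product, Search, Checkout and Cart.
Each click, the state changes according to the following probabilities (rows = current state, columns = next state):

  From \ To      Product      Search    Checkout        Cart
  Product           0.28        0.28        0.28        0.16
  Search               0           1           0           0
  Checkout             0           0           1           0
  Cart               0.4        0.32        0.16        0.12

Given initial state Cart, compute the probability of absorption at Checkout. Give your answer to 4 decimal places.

Let h(s) be the probability of absorption at Checkout starting from transient state s. Then h(Checkout) = 1 and h(Search) = 0. By first-step analysis:
h(Product) = 0.28·h(Product) + 0.28·0 + 0.28·1 + 0.16·h(Cart)
h(Cart) = 0.4·h(Product) + 0.32·0 + 0.16·1 + 0.12·h(Cart)
Solving: h(Product) = 0.4775, h(Cart) = 0.3989.
Starting from Cart, the probability is 0.3989.

0.3989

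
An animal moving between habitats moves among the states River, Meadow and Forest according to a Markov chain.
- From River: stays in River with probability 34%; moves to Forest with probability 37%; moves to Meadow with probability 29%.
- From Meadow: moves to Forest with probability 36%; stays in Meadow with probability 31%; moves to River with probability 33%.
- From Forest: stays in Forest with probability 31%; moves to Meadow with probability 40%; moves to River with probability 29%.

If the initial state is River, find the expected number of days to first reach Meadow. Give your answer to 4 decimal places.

Let t(s) be the expected number of days to first reach Meadow from state s, with t(Meadow) = 0. Conditioning on the first day:
t(River) = 1 + 0.34·t(River) + 0.37·t(Forest)
t(Forest) = 1 + 0.29·t(River) + 0.31·t(Forest)
Solving: t(River) = 3.0451, t(Forest) = 2.7291.
Expected days from River to Meadow: 3.0451.

3.0451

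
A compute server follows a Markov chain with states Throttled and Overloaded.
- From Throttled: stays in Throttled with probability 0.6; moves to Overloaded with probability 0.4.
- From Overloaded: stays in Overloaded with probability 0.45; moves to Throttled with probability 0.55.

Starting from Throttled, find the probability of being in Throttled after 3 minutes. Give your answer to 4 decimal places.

0.5790

Propagate the distribution vector 3 minutes from Throttled.
After 0 minutes: (1.0000, 0.0000)
After 1 minute: (0.6000, 0.4000)
After 2 minutes: (0.5800, 0.4200)
After 3 minutes: (0.5790, 0.4210)
P(in Throttled after 3 minutes) = 0.5790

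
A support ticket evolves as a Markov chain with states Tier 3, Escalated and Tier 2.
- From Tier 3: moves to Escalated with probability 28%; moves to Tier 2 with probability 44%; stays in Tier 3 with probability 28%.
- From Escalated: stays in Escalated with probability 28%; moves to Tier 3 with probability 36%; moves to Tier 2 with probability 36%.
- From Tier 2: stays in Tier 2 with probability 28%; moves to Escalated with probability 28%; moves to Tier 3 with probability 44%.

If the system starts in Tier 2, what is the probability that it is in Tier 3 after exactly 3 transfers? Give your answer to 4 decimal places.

Propagate the distribution vector 3 transfers from Tier 2.
After 0 transfers: (0.0000, 0.0000, 1.0000)
After 1 transfer: (0.4400, 0.2800, 0.2800)
After 2 transfers: (0.3472, 0.2800, 0.3728)
After 3 transfers: (0.3620, 0.2800, 0.3580)
P(in Tier 3 after 3 transfers) = 0.3620

0.3620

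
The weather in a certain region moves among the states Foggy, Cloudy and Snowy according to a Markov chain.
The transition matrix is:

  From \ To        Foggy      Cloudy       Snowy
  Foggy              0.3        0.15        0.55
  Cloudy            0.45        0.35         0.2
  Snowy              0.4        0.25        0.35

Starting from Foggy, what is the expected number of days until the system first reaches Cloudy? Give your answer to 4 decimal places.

5.1064

Let t(s) be the expected number of days to first reach Cloudy from state s, with t(Cloudy) = 0. Conditioning on the first day:
t(Foggy) = 1 + 0.3·t(Foggy) + 0.55·t(Snowy)
t(Snowy) = 1 + 0.4·t(Foggy) + 0.35·t(Snowy)
Solving: t(Foggy) = 5.1064, t(Snowy) = 4.6809.
Expected days from Foggy to Cloudy: 5.1064.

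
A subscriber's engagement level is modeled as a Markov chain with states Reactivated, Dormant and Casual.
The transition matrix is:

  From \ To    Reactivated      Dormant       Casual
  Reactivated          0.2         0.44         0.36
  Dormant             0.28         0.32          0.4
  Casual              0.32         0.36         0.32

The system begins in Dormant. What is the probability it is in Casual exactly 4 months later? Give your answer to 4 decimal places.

Propagate the distribution vector 4 months from Dormant.
After 0 months: (0.0000, 1.0000, 0.0000)
After 1 month: (0.2800, 0.3200, 0.4000)
After 2 months: (0.2736, 0.3696, 0.3568)
After 3 months: (0.2724, 0.3671, 0.3605)
After 4 months: (0.2726, 0.3671, 0.3603)
P(in Casual after 4 months) = 0.3603

0.3603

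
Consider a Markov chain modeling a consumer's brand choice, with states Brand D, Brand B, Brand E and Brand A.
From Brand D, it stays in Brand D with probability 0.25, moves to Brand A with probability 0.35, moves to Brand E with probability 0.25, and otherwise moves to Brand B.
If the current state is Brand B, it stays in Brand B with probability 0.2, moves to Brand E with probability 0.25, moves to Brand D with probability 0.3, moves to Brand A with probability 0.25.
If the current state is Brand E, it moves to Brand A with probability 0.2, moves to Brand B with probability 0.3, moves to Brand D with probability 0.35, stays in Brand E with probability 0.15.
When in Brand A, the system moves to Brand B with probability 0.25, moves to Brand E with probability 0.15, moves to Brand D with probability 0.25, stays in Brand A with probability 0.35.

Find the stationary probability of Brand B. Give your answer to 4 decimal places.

0.2209

Let the stationary distribution be π with π = πP and π_1 + π_2 + π_3 + π_4 = 1.
π_1 = 0.25·π_1 + 0.3·π_2 + 0.35·π_3 + 0.25·π_4
π_2 = 0.15·π_1 + 0.2·π_2 + 0.3·π_3 + 0.25·π_4
π_3 = 0.25·π_1 + 0.25·π_2 + 0.15·π_3 + 0.15·π_4
Solving with the normalization constraint gives π = (0.2811, 0.2209, 0.2002, 0.2979).
So the stationary probability of Brand B is 0.2209.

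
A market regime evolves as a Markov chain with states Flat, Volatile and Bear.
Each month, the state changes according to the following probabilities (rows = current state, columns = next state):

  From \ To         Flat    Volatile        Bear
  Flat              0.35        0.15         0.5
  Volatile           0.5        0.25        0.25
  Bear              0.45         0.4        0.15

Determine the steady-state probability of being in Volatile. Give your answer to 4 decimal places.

Let the stationary distribution be π with π = πP and π_1 + π_2 + π_3 = 1.
π_1 = 0.35·π_1 + 0.5·π_2 + 0.45·π_3
π_2 = 0.15·π_1 + 0.25·π_2 + 0.4·π_3
Solving with the normalization constraint gives π = (0.4207, 0.2564, 0.3229).
So the stationary probability of Volatile is 0.2564.

0.2564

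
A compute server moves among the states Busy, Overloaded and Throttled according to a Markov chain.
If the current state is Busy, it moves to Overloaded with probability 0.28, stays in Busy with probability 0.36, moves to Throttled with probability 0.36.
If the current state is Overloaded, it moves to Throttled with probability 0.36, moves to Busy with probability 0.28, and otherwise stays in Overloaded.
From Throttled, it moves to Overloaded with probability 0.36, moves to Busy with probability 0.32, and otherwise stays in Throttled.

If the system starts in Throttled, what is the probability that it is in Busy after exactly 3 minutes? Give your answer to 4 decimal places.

Propagate the distribution vector 3 minutes from Throttled.
After 0 minutes: (0.0000, 0.0000, 1.0000)
After 1 minute: (0.3200, 0.3600, 0.3200)
After 2 minutes: (0.3184, 0.3344, 0.3472)
After 3 minutes: (0.3194, 0.3345, 0.3461)
P(in Busy after 3 minutes) = 0.3194

0.3194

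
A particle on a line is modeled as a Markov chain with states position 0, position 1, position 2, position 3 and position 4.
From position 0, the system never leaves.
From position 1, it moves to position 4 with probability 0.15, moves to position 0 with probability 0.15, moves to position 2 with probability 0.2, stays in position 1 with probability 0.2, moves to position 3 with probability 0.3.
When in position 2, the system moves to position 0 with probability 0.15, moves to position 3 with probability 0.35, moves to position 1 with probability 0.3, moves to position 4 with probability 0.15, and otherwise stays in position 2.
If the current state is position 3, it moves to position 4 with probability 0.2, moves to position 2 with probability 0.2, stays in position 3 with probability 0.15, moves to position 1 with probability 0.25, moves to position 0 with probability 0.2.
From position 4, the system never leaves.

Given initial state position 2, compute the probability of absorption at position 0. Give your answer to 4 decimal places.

Let h(s) be the probability of absorption at position 0 starting from transient state s. Then h(position 0) = 1 and h(position 4) = 0. By first-step analysis:
h(position 1) = 0.15·1 + 0.2·h(position 1) + 0.2·h(position 2) + 0.3·h(position 3) + 0.15·0
h(position 2) = 0.15·1 + 0.3·h(position 1) + 0.05·h(position 2) + 0.35·h(position 3) + 0.15·0
h(position 3) = 0.2·1 + 0.25·h(position 1) + 0.2·h(position 2) + 0.15·h(position 3) + 0.2·0
Solving: h(position 1) = 0.5000, h(position 2) = 0.5000, h(position 3) = 0.5000.
Starting from position 2, the probability is 0.5000.

0.5000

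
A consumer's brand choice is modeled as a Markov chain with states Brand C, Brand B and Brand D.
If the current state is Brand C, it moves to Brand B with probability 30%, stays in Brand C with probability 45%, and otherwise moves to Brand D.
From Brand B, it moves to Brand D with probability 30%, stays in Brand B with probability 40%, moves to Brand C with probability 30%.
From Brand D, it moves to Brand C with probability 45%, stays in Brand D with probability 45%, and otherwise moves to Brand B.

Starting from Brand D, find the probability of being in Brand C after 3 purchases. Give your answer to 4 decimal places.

0.4170

Propagate the distribution vector 3 purchases from Brand D.
After 0 purchases: (0.0000, 0.0000, 1.0000)
After 1 purchase: (0.4500, 0.1000, 0.4500)
After 2 purchases: (0.4350, 0.2200, 0.3450)
After 3 purchases: (0.4170, 0.2530, 0.3300)
P(in Brand C after 3 purchases) = 0.4170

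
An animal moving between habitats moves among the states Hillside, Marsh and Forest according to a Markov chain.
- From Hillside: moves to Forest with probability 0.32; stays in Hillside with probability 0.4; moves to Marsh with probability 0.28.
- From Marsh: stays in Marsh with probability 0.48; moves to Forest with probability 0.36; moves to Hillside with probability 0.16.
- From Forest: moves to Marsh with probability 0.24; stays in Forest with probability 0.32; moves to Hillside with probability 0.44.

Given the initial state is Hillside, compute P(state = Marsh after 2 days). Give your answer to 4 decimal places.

Sum over the intermediate state after 1 day:
P = P(Hillside→Hillside)·P(Hillside→Marsh) + P(Hillside→Marsh)·P(Marsh→Marsh) + P(Hillside→Forest)·P(Forest→Marsh)
  = 0.4×0.28 + 0.28×0.48 + 0.32×0.24
  = 0.1120 + 0.1344 + 0.0768 = 0.3232

0.3232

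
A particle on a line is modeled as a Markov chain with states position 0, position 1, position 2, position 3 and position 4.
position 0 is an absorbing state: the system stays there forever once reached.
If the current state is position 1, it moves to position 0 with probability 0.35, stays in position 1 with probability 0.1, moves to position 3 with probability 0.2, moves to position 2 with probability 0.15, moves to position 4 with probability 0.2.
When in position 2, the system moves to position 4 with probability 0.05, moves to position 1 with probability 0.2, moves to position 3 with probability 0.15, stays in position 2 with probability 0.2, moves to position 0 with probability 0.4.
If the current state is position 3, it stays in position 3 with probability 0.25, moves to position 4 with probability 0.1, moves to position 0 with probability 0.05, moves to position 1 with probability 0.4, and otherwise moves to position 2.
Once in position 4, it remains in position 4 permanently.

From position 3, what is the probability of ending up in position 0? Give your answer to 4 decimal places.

Let h(s) be the probability of absorption at position 0 starting from transient state s. Then h(position 0) = 1 and h(position 4) = 0. By first-step analysis:
h(position 1) = 0.35·1 + 0.1·h(position 1) + 0.15·h(position 2) + 0.2·h(position 3) + 0.2·0
h(position 2) = 0.4·1 + 0.2·h(position 1) + 0.2·h(position 2) + 0.15·h(position 3) + 0.05·0
h(position 3) = 0.05·1 + 0.4·h(position 1) + 0.2·h(position 2) + 0.25·h(position 3) + 0.1·0
Solving: h(position 1) = 0.6584, h(position 2) = 0.7821, h(position 3) = 0.6264.
Starting from position 3, the probability is 0.6264.

0.6264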